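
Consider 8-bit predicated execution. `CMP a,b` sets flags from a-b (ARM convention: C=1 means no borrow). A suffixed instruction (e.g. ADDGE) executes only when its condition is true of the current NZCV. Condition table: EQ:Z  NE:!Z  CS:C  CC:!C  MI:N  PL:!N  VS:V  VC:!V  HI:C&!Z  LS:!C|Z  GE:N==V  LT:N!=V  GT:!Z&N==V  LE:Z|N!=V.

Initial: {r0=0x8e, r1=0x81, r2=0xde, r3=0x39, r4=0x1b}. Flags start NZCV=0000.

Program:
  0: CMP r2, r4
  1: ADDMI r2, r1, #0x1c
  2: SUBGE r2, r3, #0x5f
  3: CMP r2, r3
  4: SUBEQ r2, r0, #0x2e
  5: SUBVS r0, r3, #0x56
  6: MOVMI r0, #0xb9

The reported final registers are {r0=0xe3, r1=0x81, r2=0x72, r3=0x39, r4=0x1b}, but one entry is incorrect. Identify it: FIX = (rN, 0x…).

FIX = (r2, 0x9d)

0: ✓ CMP  NZCV=1010
1: ✓ ADDMI  r2←0x9d
2: · SUBGE
3: ✓ CMP  NZCV=0011
4: · SUBEQ
5: ✓ SUBVS  r0←0xe3
6: · MOVMI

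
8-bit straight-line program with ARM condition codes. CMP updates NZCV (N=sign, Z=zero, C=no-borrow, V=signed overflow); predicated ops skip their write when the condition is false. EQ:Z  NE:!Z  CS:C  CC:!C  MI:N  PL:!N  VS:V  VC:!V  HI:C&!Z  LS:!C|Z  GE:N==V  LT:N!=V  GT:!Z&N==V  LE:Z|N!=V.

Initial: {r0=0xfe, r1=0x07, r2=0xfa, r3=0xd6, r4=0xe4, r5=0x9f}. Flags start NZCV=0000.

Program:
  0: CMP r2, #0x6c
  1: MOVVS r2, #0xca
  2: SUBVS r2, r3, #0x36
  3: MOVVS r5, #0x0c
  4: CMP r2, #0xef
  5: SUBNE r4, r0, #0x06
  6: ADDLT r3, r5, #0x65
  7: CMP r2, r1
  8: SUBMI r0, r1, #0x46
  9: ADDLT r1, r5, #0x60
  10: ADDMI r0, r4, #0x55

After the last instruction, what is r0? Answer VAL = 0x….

VAL = 0x4d

0: ✓ CMP  NZCV=1010
1: · MOVVS
2: · SUBVS
3: · MOVVS
4: ✓ CMP  NZCV=0010
5: ✓ SUBNE  r4←0xf8
6: · ADDLT
7: ✓ CMP  NZCV=1010
8: ✓ SUBMI  r0←0xc1
9: ✓ ADDLT  r1←0xff
10: ✓ ADDMI  r0←0x4d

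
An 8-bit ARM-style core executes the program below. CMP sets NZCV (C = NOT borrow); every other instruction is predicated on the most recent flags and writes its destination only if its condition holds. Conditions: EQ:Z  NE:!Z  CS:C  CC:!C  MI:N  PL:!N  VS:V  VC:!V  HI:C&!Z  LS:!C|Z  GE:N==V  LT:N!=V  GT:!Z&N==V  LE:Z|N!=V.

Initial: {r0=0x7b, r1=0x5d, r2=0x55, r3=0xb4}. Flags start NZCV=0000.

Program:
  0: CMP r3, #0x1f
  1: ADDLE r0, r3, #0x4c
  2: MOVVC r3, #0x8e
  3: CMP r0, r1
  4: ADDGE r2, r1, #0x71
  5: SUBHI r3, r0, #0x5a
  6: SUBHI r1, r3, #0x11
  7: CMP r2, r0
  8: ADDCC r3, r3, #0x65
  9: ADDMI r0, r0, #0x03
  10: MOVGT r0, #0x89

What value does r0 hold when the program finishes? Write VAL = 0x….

VAL = 0x89

[0] flags=1010 → (cmp)
[1] flags=1010 LE?T → r0=0x00
[2] flags=1010 VC?T → r3=0x8e
[3] flags=1000 → (cmp)
[4] flags=1000 GE?F → skip
[5] flags=1000 HI?F → skip
[6] flags=1000 HI?F → skip
[7] flags=0010 → (cmp)
[8] flags=0010 CC?F → skip
[9] flags=0010 MI?F → skip
[10] flags=0010 GT?T → r0=0x89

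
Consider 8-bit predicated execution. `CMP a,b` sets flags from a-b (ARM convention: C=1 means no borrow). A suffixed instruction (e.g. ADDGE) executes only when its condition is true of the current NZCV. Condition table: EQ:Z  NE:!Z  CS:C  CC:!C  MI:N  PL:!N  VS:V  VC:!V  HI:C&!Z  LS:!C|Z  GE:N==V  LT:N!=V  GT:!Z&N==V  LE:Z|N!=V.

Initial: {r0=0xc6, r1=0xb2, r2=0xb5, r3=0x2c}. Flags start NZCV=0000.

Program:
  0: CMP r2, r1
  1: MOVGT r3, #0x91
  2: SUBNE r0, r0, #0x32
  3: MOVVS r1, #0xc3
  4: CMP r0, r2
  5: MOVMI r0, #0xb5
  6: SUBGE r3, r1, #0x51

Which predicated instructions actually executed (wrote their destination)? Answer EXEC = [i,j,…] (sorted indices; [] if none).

EXEC = [1,2,5]

[0] flags=0010 → (cmp)
[1] flags=0010 GT?T → r3=0x91
[2] flags=0010 NE?T → r0=0x94
[3] flags=0010 VS?F → skip
[4] flags=1000 → (cmp)
[5] flags=1000 MI?T → r0=0xb5
[6] flags=1000 GE?F → skip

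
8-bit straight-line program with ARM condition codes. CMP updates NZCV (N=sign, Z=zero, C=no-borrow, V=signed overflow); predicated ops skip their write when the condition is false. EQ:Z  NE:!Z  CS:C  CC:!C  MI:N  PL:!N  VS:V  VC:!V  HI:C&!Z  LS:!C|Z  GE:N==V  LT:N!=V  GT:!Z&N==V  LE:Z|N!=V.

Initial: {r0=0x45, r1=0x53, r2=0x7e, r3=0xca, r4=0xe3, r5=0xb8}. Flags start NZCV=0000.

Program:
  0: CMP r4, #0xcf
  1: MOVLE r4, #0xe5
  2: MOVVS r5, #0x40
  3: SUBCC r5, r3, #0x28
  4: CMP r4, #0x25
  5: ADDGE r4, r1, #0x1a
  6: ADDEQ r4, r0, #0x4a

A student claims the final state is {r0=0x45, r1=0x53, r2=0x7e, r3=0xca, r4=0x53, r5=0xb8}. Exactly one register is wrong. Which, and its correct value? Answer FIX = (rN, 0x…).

FIX = (r4, 0xe3)

[0] flags=0010 → (cmp)
[1] flags=0010 LE?F → skip
[2] flags=0010 VS?F → skip
[3] flags=0010 CC?F → skip
[4] flags=1010 → (cmp)
[5] flags=1010 GE?F → skip
[6] flags=1010 EQ?F → skip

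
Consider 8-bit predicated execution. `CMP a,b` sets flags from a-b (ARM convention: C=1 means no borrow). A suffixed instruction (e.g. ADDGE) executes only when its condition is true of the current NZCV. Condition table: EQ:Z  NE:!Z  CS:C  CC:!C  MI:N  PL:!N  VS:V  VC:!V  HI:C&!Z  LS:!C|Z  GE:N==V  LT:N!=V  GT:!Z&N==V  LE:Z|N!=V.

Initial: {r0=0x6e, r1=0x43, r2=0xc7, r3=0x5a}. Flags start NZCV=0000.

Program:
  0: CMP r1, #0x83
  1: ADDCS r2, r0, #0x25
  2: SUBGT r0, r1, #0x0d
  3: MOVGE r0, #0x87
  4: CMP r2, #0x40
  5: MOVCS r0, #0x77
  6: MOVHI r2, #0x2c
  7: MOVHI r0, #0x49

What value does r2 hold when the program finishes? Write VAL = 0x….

VAL = 0x2c

[0] flags=1001 → (cmp)
[1] flags=1001 CS?F → skip
[2] flags=1001 GT?T → r0=0x36
[3] flags=1001 GE?T → r0=0x87
[4] flags=1010 → (cmp)
[5] flags=1010 CS?T → r0=0x77
[6] flags=1010 HI?T → r2=0x2c
[7] flags=1010 HI?T → r0=0x49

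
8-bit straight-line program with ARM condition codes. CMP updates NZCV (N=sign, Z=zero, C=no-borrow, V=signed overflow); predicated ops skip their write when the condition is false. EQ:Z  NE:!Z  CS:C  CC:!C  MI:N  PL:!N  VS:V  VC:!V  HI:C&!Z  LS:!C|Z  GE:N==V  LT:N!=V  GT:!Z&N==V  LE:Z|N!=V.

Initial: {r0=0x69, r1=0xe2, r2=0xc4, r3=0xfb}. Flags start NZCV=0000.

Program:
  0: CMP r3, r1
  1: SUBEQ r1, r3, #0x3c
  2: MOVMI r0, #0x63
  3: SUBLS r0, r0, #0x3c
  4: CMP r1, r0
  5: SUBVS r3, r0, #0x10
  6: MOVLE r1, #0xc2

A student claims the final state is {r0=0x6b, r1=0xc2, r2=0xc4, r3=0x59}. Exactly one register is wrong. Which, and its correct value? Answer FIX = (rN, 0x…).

0: ✓ CMP  NZCV=0010
1: · SUBEQ
2: · MOVMI
3: · SUBLS
4: ✓ CMP  NZCV=0011
5: ✓ SUBVS  r3←0x59
6: ✓ MOVLE  r1←0xc2

FIX = (r0, 0x69)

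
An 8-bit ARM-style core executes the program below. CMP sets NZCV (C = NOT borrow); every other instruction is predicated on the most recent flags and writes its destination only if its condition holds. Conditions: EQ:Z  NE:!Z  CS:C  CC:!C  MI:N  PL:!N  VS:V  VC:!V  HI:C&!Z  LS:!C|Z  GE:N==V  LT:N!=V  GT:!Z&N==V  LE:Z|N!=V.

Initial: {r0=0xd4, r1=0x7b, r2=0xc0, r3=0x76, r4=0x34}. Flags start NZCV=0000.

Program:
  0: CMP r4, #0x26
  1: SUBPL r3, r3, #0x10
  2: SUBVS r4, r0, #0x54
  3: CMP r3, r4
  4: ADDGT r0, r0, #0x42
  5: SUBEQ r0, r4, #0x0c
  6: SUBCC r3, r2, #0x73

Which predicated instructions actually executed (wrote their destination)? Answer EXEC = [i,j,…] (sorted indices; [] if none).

EXEC = [1,4]

0: ✓ CMP  NZCV=0010
1: ✓ SUBPL  r3←0x66
2: · SUBVS
3: ✓ CMP  NZCV=0010
4: ✓ ADDGT  r0←0x16
5: · SUBEQ
6: · SUBCC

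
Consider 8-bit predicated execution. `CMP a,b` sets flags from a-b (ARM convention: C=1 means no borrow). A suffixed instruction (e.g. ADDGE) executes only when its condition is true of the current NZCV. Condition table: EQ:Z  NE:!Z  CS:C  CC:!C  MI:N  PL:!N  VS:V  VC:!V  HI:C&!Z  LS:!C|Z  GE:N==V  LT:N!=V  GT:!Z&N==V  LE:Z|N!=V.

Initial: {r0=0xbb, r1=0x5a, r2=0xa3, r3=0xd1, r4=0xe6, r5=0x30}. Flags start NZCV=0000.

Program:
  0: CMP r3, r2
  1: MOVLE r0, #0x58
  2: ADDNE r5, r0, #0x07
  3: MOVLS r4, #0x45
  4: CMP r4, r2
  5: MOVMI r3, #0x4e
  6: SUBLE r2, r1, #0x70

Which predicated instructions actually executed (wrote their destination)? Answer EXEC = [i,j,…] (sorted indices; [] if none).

EXEC = [2]

[0] flags=0010 → (cmp)
[1] flags=0010 LE?F → skip
[2] flags=0010 NE?T → r5=0xc2
[3] flags=0010 LS?F → skip
[4] flags=0010 → (cmp)
[5] flags=0010 MI?F → skip
[6] flags=0010 LE?F → skip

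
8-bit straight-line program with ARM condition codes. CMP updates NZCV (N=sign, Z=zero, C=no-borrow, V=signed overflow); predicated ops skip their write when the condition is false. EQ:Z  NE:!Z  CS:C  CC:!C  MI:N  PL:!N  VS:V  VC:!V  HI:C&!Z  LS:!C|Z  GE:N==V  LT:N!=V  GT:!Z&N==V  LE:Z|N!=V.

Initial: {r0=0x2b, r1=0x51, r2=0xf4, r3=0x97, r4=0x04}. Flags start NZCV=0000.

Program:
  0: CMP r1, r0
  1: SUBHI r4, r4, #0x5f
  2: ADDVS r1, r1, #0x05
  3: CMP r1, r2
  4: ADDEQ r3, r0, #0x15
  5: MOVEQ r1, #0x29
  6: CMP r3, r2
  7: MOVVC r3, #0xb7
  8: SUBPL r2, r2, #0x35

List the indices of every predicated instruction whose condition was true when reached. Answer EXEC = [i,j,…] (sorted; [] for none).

EXEC = [1,7]

0: ✓ CMP  NZCV=0010
1: ✓ SUBHI  r4←0xa5
2: · ADDVS
3: ✓ CMP  NZCV=0000
4: · ADDEQ
5: · MOVEQ
6: ✓ CMP  NZCV=1000
7: ✓ MOVVC  r3←0xb7
8: · SUBPL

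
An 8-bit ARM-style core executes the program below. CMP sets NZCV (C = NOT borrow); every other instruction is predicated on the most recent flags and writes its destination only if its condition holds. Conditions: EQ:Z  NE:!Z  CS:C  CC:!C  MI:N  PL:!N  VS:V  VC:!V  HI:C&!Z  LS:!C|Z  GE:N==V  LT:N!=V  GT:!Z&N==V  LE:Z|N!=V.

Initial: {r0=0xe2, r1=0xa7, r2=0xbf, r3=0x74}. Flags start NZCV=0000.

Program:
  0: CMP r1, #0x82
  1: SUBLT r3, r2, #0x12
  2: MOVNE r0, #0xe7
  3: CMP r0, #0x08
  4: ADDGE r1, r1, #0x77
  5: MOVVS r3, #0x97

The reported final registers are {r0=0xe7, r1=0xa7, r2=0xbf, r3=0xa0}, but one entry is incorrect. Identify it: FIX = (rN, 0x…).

FIX = (r3, 0x74)

0: ✓ CMP  NZCV=0010
1: · SUBLT
2: ✓ MOVNE  r0←0xe7
3: ✓ CMP  NZCV=1010
4: · ADDGE
5: · MOVVS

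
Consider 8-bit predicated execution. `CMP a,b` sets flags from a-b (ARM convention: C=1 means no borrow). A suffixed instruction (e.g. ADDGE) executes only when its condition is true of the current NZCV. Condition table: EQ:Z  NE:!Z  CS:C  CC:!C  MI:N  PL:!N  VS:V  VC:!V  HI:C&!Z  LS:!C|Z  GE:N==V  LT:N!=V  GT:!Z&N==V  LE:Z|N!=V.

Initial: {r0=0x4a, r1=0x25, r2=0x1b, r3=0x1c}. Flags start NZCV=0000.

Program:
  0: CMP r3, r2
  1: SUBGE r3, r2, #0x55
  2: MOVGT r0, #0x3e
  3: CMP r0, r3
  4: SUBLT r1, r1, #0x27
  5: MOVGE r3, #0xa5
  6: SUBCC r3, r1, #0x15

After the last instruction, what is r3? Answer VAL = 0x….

VAL = 0x10

[0] flags=0010 → (cmp)
[1] flags=0010 GE?T → r3=0xc6
[2] flags=0010 GT?T → r0=0x3e
[3] flags=0000 → (cmp)
[4] flags=0000 LT?F → skip
[5] flags=0000 GE?T → r3=0xa5
[6] flags=0000 CC?T → r3=0x10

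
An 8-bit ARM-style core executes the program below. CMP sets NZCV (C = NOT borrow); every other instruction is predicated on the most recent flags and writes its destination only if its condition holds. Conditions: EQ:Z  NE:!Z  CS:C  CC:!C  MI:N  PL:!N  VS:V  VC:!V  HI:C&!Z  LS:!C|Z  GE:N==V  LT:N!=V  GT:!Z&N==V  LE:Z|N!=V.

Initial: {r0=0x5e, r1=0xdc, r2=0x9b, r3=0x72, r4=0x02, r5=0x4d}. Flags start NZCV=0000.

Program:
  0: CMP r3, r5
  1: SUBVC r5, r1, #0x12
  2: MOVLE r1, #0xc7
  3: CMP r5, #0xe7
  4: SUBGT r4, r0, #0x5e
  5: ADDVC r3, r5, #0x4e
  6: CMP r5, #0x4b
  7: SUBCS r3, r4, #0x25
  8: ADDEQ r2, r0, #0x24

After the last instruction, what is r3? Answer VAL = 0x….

VAL = 0xdd

[0] flags=0010 → (cmp)
[1] flags=0010 VC?T → r5=0xca
[2] flags=0010 LE?F → skip
[3] flags=1000 → (cmp)
[4] flags=1000 GT?F → skip
[5] flags=1000 VC?T → r3=0x18
[6] flags=0011 → (cmp)
[7] flags=0011 CS?T → r3=0xdd
[8] flags=0011 EQ?F → skip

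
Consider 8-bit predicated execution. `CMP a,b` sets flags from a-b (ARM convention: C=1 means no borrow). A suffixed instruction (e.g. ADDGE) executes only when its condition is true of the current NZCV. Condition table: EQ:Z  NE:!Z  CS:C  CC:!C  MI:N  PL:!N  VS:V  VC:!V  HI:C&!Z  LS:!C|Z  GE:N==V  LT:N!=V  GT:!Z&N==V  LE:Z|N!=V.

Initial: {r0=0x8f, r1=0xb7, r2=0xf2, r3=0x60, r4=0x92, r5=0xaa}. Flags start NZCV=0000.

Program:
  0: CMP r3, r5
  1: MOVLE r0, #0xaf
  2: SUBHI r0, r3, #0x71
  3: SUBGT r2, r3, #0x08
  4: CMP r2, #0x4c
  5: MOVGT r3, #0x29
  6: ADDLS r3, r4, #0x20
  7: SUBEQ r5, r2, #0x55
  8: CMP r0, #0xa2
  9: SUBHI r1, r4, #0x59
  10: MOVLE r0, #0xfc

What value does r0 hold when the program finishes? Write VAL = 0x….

VAL = 0xfc

[0] flags=1001 → (cmp)
[1] flags=1001 LE?F → skip
[2] flags=1001 HI?F → skip
[3] flags=1001 GT?T → r2=0x58
[4] flags=0010 → (cmp)
[5] flags=0010 GT?T → r3=0x29
[6] flags=0010 LS?F → skip
[7] flags=0010 EQ?F → skip
[8] flags=1000 → (cmp)
[9] flags=1000 HI?F → skip
[10] flags=1000 LE?T → r0=0xfc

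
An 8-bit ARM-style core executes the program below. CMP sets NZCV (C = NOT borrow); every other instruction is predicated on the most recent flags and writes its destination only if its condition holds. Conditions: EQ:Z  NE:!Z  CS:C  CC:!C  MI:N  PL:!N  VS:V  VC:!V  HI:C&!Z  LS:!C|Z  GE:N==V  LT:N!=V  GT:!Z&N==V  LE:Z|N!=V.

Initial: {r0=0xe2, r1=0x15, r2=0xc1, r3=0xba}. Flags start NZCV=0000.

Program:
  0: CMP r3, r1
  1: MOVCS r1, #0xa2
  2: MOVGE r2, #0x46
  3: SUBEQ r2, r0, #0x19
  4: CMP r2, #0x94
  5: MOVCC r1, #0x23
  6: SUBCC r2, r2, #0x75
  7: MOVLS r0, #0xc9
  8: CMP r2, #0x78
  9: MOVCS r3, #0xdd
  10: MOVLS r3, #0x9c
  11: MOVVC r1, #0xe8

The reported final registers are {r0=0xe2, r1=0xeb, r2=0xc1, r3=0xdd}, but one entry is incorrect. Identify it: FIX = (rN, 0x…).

[0] flags=1010 → (cmp)
[1] flags=1010 CS?T → r1=0xa2
[2] flags=1010 GE?F → skip
[3] flags=1010 EQ?F → skip
[4] flags=0010 → (cmp)
[5] flags=0010 CC?F → skip
[6] flags=0010 CC?F → skip
[7] flags=0010 LS?F → skip
[8] flags=0011 → (cmp)
[9] flags=0011 CS?T → r3=0xdd
[10] flags=0011 LS?F → skip
[11] flags=0011 VC?F → skip

FIX = (r1, 0xa2)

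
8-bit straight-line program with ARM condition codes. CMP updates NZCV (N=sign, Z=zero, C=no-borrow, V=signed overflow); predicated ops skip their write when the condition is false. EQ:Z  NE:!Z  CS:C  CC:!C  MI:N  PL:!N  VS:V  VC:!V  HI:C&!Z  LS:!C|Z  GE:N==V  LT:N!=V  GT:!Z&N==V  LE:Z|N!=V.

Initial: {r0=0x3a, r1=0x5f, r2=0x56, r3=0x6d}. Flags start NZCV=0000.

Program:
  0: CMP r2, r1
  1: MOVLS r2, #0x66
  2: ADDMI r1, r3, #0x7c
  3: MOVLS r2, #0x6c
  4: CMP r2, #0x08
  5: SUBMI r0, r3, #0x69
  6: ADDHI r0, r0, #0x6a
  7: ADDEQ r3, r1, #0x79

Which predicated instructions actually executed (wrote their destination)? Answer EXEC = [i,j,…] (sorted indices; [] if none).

EXEC = [1,2,3,6]

0: ✓ CMP  NZCV=1000
1: ✓ MOVLS  r2←0x66
2: ✓ ADDMI  r1←0xe9
3: ✓ MOVLS  r2←0x6c
4: ✓ CMP  NZCV=0010
5: · SUBMI
6: ✓ ADDHI  r0←0xa4
7: · ADDEQ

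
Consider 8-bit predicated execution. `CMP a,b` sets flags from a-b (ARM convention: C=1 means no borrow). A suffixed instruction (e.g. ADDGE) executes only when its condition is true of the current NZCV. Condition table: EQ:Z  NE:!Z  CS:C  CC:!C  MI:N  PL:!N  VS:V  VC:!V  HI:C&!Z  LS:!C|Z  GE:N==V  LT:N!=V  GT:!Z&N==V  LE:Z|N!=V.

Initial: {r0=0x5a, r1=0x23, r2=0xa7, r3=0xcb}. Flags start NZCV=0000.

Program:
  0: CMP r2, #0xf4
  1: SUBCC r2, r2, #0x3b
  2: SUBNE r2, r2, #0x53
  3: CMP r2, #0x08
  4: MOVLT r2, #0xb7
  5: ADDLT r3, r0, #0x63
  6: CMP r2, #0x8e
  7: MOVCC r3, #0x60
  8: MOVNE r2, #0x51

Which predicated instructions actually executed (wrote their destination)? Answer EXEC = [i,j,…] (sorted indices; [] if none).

EXEC = [1,2,7,8]

0: ✓ CMP  NZCV=1000
1: ✓ SUBCC  r2←0x6c
2: ✓ SUBNE  r2←0x19
3: ✓ CMP  NZCV=0010
4: · MOVLT
5: · ADDLT
6: ✓ CMP  NZCV=1001
7: ✓ MOVCC  r3←0x60
8: ✓ MOVNE  r2←0x51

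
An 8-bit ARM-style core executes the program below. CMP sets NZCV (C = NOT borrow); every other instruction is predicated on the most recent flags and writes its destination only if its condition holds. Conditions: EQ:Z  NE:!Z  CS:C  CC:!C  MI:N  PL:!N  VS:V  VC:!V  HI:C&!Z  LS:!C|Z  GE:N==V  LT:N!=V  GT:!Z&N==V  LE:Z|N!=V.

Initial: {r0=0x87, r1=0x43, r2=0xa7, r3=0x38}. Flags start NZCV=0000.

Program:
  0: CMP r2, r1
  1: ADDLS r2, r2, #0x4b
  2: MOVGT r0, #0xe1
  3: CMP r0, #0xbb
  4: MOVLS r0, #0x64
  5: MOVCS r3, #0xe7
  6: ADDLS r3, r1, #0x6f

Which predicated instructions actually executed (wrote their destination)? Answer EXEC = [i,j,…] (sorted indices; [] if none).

EXEC = [4,6]

0: ✓ CMP  NZCV=0011
1: · ADDLS
2: · MOVGT
3: ✓ CMP  NZCV=1000
4: ✓ MOVLS  r0←0x64
5: · MOVCS
6: ✓ ADDLS  r3←0xb2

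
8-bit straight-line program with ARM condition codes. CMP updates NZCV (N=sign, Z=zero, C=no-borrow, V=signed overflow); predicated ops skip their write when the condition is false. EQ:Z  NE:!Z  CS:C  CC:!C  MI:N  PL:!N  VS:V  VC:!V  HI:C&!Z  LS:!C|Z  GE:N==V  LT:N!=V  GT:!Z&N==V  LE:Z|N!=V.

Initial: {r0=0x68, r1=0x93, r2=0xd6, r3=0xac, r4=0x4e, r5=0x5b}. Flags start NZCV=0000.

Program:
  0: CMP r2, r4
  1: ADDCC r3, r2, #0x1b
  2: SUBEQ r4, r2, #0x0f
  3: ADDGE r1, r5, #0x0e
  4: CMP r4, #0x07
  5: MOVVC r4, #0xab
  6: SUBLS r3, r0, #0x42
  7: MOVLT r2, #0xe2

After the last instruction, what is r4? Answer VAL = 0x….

VAL = 0xab

[0] flags=1010 → (cmp)
[1] flags=1010 CC?F → skip
[2] flags=1010 EQ?F → skip
[3] flags=1010 GE?F → skip
[4] flags=0010 → (cmp)
[5] flags=0010 VC?T → r4=0xab
[6] flags=0010 LS?F → skip
[7] flags=0010 LT?F → skip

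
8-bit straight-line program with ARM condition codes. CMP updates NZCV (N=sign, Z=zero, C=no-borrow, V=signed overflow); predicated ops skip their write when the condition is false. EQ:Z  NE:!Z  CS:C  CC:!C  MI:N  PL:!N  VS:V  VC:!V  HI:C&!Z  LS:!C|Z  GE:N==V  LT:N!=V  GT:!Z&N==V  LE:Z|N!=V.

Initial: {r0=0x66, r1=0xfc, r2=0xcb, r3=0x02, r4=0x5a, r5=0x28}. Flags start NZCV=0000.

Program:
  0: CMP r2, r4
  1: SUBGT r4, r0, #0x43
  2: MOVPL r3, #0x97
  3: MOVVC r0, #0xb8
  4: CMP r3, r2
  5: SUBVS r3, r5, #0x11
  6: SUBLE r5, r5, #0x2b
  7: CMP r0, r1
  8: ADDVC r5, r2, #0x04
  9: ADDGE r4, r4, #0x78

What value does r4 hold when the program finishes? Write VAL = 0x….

VAL = 0xd2

[0] flags=0011 → (cmp)
[1] flags=0011 GT?F → skip
[2] flags=0011 PL?T → r3=0x97
[3] flags=0011 VC?F → skip
[4] flags=1000 → (cmp)
[5] flags=1000 VS?F → skip
[6] flags=1000 LE?T → r5=0xfd
[7] flags=0000 → (cmp)
[8] flags=0000 VC?T → r5=0xcf
[9] flags=0000 GE?T → r4=0xd2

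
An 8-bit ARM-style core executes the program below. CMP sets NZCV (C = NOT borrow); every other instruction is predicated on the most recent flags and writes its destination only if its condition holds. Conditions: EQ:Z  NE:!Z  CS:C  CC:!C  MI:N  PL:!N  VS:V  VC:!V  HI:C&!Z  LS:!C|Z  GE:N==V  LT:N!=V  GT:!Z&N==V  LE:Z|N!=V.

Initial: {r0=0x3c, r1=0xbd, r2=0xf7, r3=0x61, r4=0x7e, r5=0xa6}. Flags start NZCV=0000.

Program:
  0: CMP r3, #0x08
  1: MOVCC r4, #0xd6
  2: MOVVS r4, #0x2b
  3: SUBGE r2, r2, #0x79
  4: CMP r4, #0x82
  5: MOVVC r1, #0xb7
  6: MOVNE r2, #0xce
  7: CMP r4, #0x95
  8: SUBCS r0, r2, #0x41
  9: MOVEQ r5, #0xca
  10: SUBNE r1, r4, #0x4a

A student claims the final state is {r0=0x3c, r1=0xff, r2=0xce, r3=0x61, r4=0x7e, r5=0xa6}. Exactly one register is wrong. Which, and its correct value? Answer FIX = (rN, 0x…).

0: ✓ CMP  NZCV=0010
1: · MOVCC
2: · MOVVS
3: ✓ SUBGE  r2←0x7e
4: ✓ CMP  NZCV=1001
5: · MOVVC
6: ✓ MOVNE  r2←0xce
7: ✓ CMP  NZCV=1001
8: · SUBCS
9: · MOVEQ
10: ✓ SUBNE  r1←0x34

FIX = (r1, 0x34)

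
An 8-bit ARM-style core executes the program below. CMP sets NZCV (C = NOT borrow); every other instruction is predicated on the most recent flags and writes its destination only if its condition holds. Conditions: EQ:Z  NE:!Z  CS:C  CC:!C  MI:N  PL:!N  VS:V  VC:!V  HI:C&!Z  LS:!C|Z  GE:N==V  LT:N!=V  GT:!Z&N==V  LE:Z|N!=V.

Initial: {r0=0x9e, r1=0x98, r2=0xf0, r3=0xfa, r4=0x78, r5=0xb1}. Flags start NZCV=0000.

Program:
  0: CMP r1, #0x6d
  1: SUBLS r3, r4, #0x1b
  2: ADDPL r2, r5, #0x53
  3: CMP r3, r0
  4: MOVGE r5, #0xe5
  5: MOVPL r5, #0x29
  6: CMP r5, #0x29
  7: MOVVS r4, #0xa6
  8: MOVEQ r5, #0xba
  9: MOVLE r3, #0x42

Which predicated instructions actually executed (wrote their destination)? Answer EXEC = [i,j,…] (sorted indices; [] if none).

EXEC = [2,4,5,8,9]

0: ✓ CMP  NZCV=0011
1: · SUBLS
2: ✓ ADDPL  r2←0x04
3: ✓ CMP  NZCV=0010
4: ✓ MOVGE  r5←0xe5
5: ✓ MOVPL  r5←0x29
6: ✓ CMP  NZCV=0110
7: · MOVVS
8: ✓ MOVEQ  r5←0xba
9: ✓ MOVLE  r3←0x42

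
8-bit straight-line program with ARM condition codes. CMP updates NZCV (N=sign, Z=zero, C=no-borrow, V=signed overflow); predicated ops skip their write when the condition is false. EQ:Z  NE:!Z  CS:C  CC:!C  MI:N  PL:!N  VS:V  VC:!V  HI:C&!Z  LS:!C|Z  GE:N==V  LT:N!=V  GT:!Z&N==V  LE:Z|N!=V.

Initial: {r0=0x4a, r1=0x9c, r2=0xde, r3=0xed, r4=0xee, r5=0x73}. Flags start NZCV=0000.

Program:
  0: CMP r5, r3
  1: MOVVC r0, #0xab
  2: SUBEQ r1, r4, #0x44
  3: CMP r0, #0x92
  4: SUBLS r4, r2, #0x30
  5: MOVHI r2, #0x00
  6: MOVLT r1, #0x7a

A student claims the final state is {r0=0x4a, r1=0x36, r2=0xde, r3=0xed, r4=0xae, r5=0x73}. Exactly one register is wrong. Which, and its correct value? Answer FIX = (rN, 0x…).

0: ✓ CMP  NZCV=1001
1: · MOVVC
2: · SUBEQ
3: ✓ CMP  NZCV=1001
4: ✓ SUBLS  r4←0xae
5: · MOVHI
6: · MOVLT

FIX = (r1, 0x9c)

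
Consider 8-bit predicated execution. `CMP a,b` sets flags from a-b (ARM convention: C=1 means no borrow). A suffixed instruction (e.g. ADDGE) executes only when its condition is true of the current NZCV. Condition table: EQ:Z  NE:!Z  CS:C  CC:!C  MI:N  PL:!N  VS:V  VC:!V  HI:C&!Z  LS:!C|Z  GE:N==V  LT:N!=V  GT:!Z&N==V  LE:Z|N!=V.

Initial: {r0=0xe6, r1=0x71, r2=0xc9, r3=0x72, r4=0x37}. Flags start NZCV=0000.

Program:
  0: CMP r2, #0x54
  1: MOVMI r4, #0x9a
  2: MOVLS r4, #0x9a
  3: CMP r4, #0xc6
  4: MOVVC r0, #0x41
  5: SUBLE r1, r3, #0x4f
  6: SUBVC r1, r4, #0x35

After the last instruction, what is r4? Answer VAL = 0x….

0: ✓ CMP  NZCV=0011
1: · MOVMI
2: · MOVLS
3: ✓ CMP  NZCV=0000
4: ✓ MOVVC  r0←0x41
5: · SUBLE
6: ✓ SUBVC  r1←0x02

VAL = 0x37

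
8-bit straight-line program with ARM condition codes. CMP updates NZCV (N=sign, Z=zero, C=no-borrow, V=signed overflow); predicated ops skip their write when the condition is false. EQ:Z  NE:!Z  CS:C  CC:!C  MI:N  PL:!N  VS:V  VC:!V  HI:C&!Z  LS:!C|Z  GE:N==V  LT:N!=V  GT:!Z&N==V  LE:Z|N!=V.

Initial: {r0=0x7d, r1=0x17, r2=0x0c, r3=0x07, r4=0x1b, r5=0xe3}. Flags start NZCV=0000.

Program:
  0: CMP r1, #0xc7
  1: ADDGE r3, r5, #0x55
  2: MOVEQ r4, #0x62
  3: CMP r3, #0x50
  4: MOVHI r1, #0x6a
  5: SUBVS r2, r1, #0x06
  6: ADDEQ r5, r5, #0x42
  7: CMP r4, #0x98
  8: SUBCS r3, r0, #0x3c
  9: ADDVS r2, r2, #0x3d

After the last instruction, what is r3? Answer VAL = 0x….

[0] flags=0000 → (cmp)
[1] flags=0000 GE?T → r3=0x38
[2] flags=0000 EQ?F → skip
[3] flags=1000 → (cmp)
[4] flags=1000 HI?F → skip
[5] flags=1000 VS?F → skip
[6] flags=1000 EQ?F → skip
[7] flags=1001 → (cmp)
[8] flags=1001 CS?F → skip
[9] flags=1001 VS?T → r2=0x49

VAL = 0x38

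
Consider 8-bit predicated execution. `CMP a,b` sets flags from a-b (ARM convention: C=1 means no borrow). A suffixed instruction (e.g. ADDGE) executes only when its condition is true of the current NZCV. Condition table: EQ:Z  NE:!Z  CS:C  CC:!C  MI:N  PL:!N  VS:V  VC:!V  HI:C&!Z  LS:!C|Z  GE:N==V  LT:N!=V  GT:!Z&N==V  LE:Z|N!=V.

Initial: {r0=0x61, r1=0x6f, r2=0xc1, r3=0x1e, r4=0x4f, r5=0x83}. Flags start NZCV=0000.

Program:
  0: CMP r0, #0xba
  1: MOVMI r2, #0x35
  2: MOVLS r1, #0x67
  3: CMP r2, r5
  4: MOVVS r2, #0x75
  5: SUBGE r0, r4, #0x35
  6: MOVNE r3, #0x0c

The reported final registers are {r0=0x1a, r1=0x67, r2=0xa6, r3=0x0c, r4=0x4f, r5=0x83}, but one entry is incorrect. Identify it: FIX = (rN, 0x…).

0: ✓ CMP  NZCV=1001
1: ✓ MOVMI  r2←0x35
2: ✓ MOVLS  r1←0x67
3: ✓ CMP  NZCV=1001
4: ✓ MOVVS  r2←0x75
5: ✓ SUBGE  r0←0x1a
6: ✓ MOVNE  r3←0x0c

FIX = (r2, 0x75)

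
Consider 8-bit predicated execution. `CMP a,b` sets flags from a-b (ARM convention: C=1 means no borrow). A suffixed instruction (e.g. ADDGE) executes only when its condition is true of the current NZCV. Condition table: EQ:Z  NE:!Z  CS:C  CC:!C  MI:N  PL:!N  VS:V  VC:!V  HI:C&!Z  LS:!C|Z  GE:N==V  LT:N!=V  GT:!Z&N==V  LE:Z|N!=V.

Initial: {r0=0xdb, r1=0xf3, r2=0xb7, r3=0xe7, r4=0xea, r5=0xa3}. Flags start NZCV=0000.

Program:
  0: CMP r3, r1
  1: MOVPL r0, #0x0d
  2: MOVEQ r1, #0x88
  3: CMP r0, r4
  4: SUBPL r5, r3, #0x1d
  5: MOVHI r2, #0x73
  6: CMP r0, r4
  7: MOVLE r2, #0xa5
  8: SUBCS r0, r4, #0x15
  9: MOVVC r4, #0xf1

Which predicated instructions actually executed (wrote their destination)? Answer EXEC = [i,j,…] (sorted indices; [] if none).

[0] flags=1000 → (cmp)
[1] flags=1000 PL?F → skip
[2] flags=1000 EQ?F → skip
[3] flags=1000 → (cmp)
[4] flags=1000 PL?F → skip
[5] flags=1000 HI?F → skip
[6] flags=1000 → (cmp)
[7] flags=1000 LE?T → r2=0xa5
[8] flags=1000 CS?F → skip
[9] flags=1000 VC?T → r4=0xf1

EXEC = [7,9]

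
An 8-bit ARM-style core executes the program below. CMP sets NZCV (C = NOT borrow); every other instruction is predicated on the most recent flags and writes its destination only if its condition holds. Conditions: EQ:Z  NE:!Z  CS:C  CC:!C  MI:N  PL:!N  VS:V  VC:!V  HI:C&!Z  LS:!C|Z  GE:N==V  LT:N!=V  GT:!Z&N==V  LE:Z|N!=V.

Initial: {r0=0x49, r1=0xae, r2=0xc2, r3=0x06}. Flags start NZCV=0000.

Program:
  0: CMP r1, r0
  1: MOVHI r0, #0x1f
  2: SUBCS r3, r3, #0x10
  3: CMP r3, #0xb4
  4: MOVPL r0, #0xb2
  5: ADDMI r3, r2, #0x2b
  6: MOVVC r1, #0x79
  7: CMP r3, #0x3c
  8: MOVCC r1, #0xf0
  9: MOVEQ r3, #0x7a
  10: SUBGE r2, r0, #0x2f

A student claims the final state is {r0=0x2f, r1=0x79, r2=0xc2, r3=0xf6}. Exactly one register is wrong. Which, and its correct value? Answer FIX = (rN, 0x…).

FIX = (r0, 0xb2)

[0] flags=0011 → (cmp)
[1] flags=0011 HI?T → r0=0x1f
[2] flags=0011 CS?T → r3=0xf6
[3] flags=0010 → (cmp)
[4] flags=0010 PL?T → r0=0xb2
[5] flags=0010 MI?F → skip
[6] flags=0010 VC?T → r1=0x79
[7] flags=1010 → (cmp)
[8] flags=1010 CC?F → skip
[9] flags=1010 EQ?F → skip
[10] flags=1010 GE?F → skip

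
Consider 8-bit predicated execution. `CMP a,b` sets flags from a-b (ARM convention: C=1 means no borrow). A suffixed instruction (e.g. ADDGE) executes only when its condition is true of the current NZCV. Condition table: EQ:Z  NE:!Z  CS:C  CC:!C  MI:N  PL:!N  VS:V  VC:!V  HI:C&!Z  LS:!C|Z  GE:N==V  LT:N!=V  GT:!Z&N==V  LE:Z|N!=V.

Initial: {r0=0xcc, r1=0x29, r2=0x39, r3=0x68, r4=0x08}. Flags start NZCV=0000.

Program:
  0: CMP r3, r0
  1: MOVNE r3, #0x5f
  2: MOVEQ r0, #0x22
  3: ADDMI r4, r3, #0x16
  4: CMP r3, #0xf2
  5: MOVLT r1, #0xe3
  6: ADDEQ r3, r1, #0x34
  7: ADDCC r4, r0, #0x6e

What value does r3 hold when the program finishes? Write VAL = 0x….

VAL = 0x5f

0: ✓ CMP  NZCV=1001
1: ✓ MOVNE  r3←0x5f
2: · MOVEQ
3: ✓ ADDMI  r4←0x75
4: ✓ CMP  NZCV=0000
5: · MOVLT
6: · ADDEQ
7: ✓ ADDCC  r4←0x3a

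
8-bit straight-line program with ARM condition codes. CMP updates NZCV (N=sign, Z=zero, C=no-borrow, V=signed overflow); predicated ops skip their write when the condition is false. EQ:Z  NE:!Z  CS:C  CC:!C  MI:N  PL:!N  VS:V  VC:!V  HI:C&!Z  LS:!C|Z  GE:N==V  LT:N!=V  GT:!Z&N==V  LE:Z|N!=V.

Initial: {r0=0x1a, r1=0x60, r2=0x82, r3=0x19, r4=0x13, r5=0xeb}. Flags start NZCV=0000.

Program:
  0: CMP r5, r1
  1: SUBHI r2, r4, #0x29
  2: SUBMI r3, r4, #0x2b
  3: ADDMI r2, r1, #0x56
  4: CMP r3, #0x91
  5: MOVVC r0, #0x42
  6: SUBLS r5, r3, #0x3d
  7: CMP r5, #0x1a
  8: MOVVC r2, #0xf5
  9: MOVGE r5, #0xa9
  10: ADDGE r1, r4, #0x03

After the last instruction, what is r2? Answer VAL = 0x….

VAL = 0xf5

0: ✓ CMP  NZCV=1010
1: ✓ SUBHI  r2←0xea
2: ✓ SUBMI  r3←0xe8
3: ✓ ADDMI  r2←0xb6
4: ✓ CMP  NZCV=0010
5: ✓ MOVVC  r0←0x42
6: · SUBLS
7: ✓ CMP  NZCV=1010
8: ✓ MOVVC  r2←0xf5
9: · MOVGE
10: · ADDGE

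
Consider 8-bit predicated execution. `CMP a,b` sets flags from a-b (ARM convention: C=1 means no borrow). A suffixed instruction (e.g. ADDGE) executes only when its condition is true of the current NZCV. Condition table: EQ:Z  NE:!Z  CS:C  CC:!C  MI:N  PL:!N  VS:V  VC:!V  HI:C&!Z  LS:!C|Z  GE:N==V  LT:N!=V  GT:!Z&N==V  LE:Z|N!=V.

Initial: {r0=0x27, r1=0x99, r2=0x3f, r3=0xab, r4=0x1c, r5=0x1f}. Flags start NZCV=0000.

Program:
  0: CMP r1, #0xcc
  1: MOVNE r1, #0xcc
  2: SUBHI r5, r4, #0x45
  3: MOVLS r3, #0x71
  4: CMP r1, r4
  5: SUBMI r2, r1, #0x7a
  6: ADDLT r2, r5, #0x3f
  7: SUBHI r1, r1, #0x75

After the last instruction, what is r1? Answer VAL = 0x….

VAL = 0x57

[0] flags=1000 → (cmp)
[1] flags=1000 NE?T → r1=0xcc
[2] flags=1000 HI?F → skip
[3] flags=1000 LS?T → r3=0x71
[4] flags=1010 → (cmp)
[5] flags=1010 MI?T → r2=0x52
[6] flags=1010 LT?T → r2=0x5e
[7] flags=1010 HI?T → r1=0x57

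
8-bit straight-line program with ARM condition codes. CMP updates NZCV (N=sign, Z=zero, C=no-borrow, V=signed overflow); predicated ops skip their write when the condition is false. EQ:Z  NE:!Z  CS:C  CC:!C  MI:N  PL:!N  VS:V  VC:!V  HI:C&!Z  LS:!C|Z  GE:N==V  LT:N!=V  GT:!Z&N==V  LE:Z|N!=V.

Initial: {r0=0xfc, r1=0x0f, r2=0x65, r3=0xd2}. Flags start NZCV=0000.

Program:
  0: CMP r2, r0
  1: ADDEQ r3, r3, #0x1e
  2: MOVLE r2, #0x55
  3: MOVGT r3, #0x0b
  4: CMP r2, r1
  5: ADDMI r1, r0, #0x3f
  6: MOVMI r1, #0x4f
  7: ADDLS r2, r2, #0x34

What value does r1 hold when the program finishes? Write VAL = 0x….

VAL = 0x0f

[0] flags=0000 → (cmp)
[1] flags=0000 EQ?F → skip
[2] flags=0000 LE?F → skip
[3] flags=0000 GT?T → r3=0x0b
[4] flags=0010 → (cmp)
[5] flags=0010 MI?F → skip
[6] flags=0010 MI?F → skip
[7] flags=0010 LS?F → skip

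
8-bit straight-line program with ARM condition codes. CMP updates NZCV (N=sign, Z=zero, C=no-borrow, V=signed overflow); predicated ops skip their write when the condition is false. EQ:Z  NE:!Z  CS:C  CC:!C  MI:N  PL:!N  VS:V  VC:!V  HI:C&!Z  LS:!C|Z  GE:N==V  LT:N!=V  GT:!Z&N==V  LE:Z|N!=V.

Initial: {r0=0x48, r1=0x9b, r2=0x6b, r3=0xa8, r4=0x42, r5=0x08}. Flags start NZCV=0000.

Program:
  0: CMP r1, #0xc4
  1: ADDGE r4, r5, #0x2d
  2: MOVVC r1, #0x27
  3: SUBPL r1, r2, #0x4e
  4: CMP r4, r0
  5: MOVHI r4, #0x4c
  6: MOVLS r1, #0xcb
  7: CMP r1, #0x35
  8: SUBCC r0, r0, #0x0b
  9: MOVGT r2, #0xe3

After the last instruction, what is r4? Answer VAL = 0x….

VAL = 0x42

0: ✓ CMP  NZCV=1000
1: · ADDGE
2: ✓ MOVVC  r1←0x27
3: · SUBPL
4: ✓ CMP  NZCV=1000
5: · MOVHI
6: ✓ MOVLS  r1←0xcb
7: ✓ CMP  NZCV=1010
8: · SUBCC
9: · MOVGT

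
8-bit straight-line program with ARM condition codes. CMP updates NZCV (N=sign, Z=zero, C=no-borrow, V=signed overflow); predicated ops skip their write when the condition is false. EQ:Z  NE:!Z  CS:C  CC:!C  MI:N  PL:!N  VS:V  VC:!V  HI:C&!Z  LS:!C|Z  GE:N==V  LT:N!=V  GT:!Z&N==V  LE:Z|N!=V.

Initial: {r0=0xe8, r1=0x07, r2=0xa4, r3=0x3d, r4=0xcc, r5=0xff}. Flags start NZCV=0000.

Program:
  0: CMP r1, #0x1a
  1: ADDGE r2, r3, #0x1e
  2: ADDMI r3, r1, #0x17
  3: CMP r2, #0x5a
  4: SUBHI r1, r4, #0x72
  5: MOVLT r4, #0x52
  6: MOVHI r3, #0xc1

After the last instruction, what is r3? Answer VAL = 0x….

[0] flags=1000 → (cmp)
[1] flags=1000 GE?F → skip
[2] flags=1000 MI?T → r3=0x1e
[3] flags=0011 → (cmp)
[4] flags=0011 HI?T → r1=0x5a
[5] flags=0011 LT?T → r4=0x52
[6] flags=0011 HI?T → r3=0xc1

VAL = 0xc1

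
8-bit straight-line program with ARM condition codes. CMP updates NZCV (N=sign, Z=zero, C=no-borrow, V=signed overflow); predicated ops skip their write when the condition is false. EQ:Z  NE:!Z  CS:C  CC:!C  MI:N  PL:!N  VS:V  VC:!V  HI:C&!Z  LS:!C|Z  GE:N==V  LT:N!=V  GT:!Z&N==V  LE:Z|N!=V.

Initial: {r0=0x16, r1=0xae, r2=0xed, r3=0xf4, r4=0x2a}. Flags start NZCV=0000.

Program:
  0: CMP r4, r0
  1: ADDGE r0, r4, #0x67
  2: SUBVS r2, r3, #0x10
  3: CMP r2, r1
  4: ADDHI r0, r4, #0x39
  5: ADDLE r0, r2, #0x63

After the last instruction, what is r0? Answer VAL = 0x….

0: ✓ CMP  NZCV=0010
1: ✓ ADDGE  r0←0x91
2: · SUBVS
3: ✓ CMP  NZCV=0010
4: ✓ ADDHI  r0←0x63
5: · ADDLE

VAL = 0x63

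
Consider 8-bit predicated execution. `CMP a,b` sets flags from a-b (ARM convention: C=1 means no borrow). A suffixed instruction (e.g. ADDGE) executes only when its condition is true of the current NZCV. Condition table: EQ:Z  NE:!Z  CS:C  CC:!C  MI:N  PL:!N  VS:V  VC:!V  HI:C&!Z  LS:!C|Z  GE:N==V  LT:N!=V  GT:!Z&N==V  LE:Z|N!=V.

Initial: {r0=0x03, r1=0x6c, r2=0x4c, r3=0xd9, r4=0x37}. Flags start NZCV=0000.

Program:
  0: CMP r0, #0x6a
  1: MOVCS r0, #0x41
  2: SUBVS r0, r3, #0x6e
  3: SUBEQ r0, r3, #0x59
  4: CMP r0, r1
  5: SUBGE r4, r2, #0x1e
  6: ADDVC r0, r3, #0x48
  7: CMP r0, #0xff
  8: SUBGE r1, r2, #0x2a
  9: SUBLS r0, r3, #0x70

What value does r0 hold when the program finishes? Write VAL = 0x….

VAL = 0x69

0: ✓ CMP  NZCV=1000
1: · MOVCS
2: · SUBVS
3: · SUBEQ
4: ✓ CMP  NZCV=1000
5: · SUBGE
6: ✓ ADDVC  r0←0x21
7: ✓ CMP  NZCV=0000
8: ✓ SUBGE  r1←0x22
9: ✓ SUBLS  r0←0x69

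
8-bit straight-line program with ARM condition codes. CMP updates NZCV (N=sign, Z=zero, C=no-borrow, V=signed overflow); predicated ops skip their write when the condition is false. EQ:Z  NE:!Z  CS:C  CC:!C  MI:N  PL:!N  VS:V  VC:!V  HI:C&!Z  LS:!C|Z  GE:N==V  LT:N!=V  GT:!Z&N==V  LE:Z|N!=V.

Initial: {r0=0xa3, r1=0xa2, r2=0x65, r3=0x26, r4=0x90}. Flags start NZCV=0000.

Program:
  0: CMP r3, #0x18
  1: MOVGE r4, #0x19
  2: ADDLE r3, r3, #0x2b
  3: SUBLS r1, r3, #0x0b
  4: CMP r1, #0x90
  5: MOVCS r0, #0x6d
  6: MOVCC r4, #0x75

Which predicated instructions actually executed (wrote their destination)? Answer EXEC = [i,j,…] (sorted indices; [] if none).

EXEC = [1,5]

[0] flags=0010 → (cmp)
[1] flags=0010 GE?T → r4=0x19
[2] flags=0010 LE?F → skip
[3] flags=0010 LS?F → skip
[4] flags=0010 → (cmp)
[5] flags=0010 CS?T → r0=0x6d
[6] flags=0010 CC?F → skip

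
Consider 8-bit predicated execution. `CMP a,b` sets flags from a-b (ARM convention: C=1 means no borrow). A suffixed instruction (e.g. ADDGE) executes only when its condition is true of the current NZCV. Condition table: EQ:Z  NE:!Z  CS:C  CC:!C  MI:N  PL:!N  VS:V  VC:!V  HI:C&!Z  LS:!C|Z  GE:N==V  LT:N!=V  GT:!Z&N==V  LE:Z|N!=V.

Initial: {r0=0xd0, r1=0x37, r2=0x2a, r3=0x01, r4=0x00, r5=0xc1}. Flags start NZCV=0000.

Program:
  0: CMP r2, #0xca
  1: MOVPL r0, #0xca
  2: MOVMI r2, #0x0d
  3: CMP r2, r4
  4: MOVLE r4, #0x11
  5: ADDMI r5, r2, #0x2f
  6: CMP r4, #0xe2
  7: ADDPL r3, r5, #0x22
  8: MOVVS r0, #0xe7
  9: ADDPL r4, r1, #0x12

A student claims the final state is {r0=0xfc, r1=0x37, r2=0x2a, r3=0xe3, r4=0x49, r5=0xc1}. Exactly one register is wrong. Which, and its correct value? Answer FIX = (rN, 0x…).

FIX = (r0, 0xca)

0: ✓ CMP  NZCV=0000
1: ✓ MOVPL  r0←0xca
2: · MOVMI
3: ✓ CMP  NZCV=0010
4: · MOVLE
5: · ADDMI
6: ✓ CMP  NZCV=0000
7: ✓ ADDPL  r3←0xe3
8: · MOVVS
9: ✓ ADDPL  r4←0x49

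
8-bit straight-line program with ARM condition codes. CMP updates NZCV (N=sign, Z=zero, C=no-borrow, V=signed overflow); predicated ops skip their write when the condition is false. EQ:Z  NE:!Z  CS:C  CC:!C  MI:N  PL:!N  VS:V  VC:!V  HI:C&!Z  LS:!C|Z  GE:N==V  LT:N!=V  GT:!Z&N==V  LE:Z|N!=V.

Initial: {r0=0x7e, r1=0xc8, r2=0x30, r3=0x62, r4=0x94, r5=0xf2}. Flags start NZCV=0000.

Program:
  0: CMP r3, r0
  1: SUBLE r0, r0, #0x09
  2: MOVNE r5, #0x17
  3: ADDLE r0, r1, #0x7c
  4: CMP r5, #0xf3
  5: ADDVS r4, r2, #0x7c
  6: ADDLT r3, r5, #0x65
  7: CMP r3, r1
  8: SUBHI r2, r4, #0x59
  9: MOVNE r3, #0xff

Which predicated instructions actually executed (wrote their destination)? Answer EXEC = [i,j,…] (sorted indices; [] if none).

EXEC = [1,2,3,9]

0: ✓ CMP  NZCV=1000
1: ✓ SUBLE  r0←0x75
2: ✓ MOVNE  r5←0x17
3: ✓ ADDLE  r0←0x44
4: ✓ CMP  NZCV=0000
5: · ADDVS
6: · ADDLT
7: ✓ CMP  NZCV=1001
8: · SUBHI
9: ✓ MOVNE  r3←0xff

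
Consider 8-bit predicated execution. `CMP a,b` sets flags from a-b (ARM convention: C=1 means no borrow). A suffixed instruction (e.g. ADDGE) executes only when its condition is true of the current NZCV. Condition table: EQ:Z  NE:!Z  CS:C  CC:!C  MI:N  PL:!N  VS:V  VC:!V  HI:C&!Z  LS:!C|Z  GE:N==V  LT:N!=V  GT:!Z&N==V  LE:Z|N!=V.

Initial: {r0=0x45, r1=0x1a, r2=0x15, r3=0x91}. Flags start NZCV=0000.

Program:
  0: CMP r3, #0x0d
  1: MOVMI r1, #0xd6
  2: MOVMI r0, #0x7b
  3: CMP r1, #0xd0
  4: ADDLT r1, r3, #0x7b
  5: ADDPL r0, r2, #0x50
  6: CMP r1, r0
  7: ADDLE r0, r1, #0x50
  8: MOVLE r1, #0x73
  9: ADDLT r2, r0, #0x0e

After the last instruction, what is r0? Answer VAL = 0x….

[0] flags=1010 → (cmp)
[1] flags=1010 MI?T → r1=0xd6
[2] flags=1010 MI?T → r0=0x7b
[3] flags=0010 → (cmp)
[4] flags=0010 LT?F → skip
[5] flags=0010 PL?T → r0=0x65
[6] flags=0011 → (cmp)
[7] flags=0011 LE?T → r0=0x26
[8] flags=0011 LE?T → r1=0x73
[9] flags=0011 LT?T → r2=0x34

VAL = 0x26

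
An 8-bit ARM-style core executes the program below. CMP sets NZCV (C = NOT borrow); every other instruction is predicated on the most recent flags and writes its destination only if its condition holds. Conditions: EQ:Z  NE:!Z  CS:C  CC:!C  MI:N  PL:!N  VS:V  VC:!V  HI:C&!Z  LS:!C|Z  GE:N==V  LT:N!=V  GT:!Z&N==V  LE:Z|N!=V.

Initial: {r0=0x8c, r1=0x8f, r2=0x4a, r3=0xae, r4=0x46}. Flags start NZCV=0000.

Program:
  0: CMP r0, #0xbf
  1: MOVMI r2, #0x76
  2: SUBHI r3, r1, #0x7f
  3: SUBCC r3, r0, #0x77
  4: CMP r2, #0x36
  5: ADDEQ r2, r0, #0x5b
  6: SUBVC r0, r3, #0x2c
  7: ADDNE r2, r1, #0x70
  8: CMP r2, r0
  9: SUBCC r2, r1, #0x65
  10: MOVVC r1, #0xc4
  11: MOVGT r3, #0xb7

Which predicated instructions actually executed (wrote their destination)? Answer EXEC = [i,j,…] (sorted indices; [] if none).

EXEC = [1,3,6,7,10,11]

0: ✓ CMP  NZCV=1000
1: ✓ MOVMI  r2←0x76
2: · SUBHI
3: ✓ SUBCC  r3←0x15
4: ✓ CMP  NZCV=0010
5: · ADDEQ
6: ✓ SUBVC  r0←0xe9
7: ✓ ADDNE  r2←0xff
8: ✓ CMP  NZCV=0010
9: · SUBCC
10: ✓ MOVVC  r1←0xc4
11: ✓ MOVGT  r3←0xb7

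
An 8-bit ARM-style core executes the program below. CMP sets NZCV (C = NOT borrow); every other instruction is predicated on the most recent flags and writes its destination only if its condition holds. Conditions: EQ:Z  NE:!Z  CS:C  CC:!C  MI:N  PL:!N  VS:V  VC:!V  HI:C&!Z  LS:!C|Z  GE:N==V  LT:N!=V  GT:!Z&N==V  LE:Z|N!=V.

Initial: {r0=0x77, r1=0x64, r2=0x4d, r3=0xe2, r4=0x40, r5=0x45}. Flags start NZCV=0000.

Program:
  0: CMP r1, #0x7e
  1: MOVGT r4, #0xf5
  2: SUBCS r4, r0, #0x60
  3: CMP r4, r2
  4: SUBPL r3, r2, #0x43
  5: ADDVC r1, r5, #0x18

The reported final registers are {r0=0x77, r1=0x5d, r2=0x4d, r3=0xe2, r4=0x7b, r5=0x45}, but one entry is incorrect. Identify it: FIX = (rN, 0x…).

0: ✓ CMP  NZCV=1000
1: · MOVGT
2: · SUBCS
3: ✓ CMP  NZCV=1000
4: · SUBPL
5: ✓ ADDVC  r1←0x5d

FIX = (r4, 0x40)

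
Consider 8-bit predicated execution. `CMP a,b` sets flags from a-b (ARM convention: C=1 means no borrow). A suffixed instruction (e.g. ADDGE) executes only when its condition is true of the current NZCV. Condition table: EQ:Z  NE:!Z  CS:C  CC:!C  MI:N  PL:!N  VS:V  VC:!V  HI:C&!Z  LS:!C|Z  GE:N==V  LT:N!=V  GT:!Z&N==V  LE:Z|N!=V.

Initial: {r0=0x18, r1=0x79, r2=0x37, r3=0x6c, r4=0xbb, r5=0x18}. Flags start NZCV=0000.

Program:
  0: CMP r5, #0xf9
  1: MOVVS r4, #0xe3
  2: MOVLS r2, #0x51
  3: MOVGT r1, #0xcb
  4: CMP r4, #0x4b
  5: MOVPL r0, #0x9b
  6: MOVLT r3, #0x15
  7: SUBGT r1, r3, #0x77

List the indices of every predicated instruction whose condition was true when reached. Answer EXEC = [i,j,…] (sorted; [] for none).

EXEC = [2,3,5,6]

0: ✓ CMP  NZCV=0000
1: · MOVVS
2: ✓ MOVLS  r2←0x51
3: ✓ MOVGT  r1←0xcb
4: ✓ CMP  NZCV=0011
5: ✓ MOVPL  r0←0x9b
6: ✓ MOVLT  r3←0x15
7: · SUBGT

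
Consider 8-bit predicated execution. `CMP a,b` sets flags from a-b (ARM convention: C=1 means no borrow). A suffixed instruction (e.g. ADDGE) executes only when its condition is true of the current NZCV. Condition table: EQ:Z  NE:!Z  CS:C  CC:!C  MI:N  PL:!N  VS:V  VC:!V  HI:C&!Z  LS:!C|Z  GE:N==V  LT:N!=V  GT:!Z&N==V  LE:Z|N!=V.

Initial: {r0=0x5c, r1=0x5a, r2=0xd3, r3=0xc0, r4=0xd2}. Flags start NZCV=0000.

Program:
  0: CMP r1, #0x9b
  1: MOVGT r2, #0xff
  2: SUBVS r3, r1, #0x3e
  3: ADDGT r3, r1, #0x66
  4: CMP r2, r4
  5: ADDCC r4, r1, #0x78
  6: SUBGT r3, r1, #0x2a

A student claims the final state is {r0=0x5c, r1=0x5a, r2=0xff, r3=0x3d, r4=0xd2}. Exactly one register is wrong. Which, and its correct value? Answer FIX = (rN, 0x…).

[0] flags=1001 → (cmp)
[1] flags=1001 GT?T → r2=0xff
[2] flags=1001 VS?T → r3=0x1c
[3] flags=1001 GT?T → r3=0xc0
[4] flags=0010 → (cmp)
[5] flags=0010 CC?F → skip
[6] flags=0010 GT?T → r3=0x30

FIX = (r3, 0x30)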